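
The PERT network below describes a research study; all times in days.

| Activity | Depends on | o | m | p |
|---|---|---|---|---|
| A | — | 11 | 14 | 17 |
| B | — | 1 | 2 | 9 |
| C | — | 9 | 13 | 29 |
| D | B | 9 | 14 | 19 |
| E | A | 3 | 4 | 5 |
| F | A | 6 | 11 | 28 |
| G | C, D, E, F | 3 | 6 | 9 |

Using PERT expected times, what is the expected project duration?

33 days

te_A = (11 + 4·14 + 17)/6 = 84/6 = 14
te_B = (1 + 4·2 + 9)/6 = 18/6 = 3
te_C = (9 + 4·13 + 29)/6 = 90/6 = 15
te_D = (9 + 4·14 + 19)/6 = 84/6 = 14
te_E = (3 + 4·4 + 5)/6 = 24/6 = 4
te_F = (6 + 4·11 + 28)/6 = 78/6 = 13
te_G = (3 + 4·6 + 9)/6 = 36/6 = 6

Forward pass:
ES_A = 0; EF_A = 14
ES_B = 0; EF_B = 3
ES_C = 0; EF_C = 15
ES_D = 3; EF_D = 3+14 = 17
ES_E = 14; EF_E = 14+4 = 18
ES_F = 14; EF_F = 14+13 = 27
ES_G = max(EF_C=15, EF_D=17, EF_E=18, EF_F=27) = 27; EF_G = 27+6 = 33
Expected project duration μ = 33 days. Critical path: A → F → G.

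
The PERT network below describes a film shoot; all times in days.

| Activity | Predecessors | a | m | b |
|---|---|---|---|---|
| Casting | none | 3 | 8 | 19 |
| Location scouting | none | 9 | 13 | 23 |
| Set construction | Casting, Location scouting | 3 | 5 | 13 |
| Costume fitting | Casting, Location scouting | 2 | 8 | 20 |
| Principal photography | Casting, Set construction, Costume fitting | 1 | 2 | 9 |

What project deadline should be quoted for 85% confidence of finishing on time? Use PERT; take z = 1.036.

te_Casting = (3 + 4·8 + 19)/6 = 54/6 = 9; σ²_Casting = ((19−3)/6)² = 7.111
te_Location scouting = (9 + 4·13 + 23)/6 = 84/6 = 14; σ²_Location scouting = ((23−9)/6)² = 5.444
te_Set construction = (3 + 4·5 + 13)/6 = 36/6 = 6; σ²_Set construction = ((13−3)/6)² = 2.778
te_Costume fitting = (2 + 4·8 + 20)/6 = 54/6 = 9; σ²_Costume fitting = ((20−2)/6)² = 9.000
te_Principal photography = (1 + 4·2 + 9)/6 = 18/6 = 3; σ²_Principal photography = ((9−1)/6)² = 1.778

Forward pass:
ES_Casting = 0; EF_Casting = 9
ES_Location scouting = 0; EF_Location scouting = 14
ES_Set construction = max(EF_Casting=9, EF_Location scouting=14) = 14; EF_Set construction = 14+6 = 20
ES_Costume fitting = max(EF_Casting=9, EF_Location scouting=14) = 14; EF_Costume fitting = 14+9 = 23
ES_Principal photography = max(EF_Casting=9, EF_Set construction=20, EF_Costume fitting=23) = 23; EF_Principal photography = 23+3 = 26
Expected project duration μ = 26 days. Critical path: Location scouting → Costume fitting → Principal photography.

Variance along critical path = 5.444 + 9.000 + 1.778 = 16.222; σ = 4.028 days.
D = μ + z·σ = 26 + 1.036·4.028 = 30.2 days

30.2 days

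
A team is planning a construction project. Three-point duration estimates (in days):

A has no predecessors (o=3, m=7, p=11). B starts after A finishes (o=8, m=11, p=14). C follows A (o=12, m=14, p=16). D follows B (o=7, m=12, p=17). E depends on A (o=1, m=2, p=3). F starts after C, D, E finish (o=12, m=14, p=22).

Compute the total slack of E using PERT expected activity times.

te_A = (3 + 4·7 + 11)/6 = 42/6 = 7
te_B = (8 + 4·11 + 14)/6 = 66/6 = 11
te_C = (12 + 4·14 + 16)/6 = 84/6 = 14
te_D = (7 + 4·12 + 17)/6 = 72/6 = 12
te_E = (1 + 4·2 + 3)/6 = 12/6 = 2
te_F = (12 + 4·14 + 22)/6 = 90/6 = 15

Forward pass:
ES_A = 0; EF_A = 7
ES_B = 7; EF_B = 7+11 = 18
ES_C = 7; EF_C = 7+14 = 21
ES_D = 18; EF_D = 18+12 = 30
ES_E = 7; EF_E = 7+2 = 9
ES_F = max(EF_C=21, EF_D=30, EF_E=9) = 30; EF_F = 30+15 = 45
Expected project duration μ = 45 days. Critical path: A → B → D → F.

Backward pass:
LF_F = 45; LS_F = 45−15 = 30
LF_E = LS_F = 30; LS_E = 30−2 = 28
LF_D = LS_F = 30; LS_D = 30−12 = 18
LF_C = LS_F = 30; LS_C = 30−14 = 16
LF_B = LS_D = 18; LS_B = 18−11 = 7
LF_A = min(LS_B=7, LS_C=16, LS_E=28) = 7; LS_A = 7−7 = 0
Slack_E = LS_E − ES_E = 28 − 7 = 21

21 days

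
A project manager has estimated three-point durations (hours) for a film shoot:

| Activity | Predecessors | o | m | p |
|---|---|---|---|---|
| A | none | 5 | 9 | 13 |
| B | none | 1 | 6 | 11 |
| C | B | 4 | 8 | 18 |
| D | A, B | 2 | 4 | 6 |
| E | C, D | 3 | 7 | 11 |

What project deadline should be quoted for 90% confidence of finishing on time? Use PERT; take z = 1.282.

te_A = (5 + 4·9 + 13)/6 = 54/6 = 9; σ²_A = ((13−5)/6)² = 1.778
te_B = (1 + 4·6 + 11)/6 = 36/6 = 6; σ²_B = ((11−1)/6)² = 2.778
te_C = (4 + 4·8 + 18)/6 = 54/6 = 9; σ²_C = ((18−4)/6)² = 5.444
te_D = (2 + 4·4 + 6)/6 = 24/6 = 4; σ²_D = ((6−2)/6)² = 0.444
te_E = (3 + 4·7 + 11)/6 = 42/6 = 7; σ²_E = ((11−3)/6)² = 1.778

Forward pass:
ES_A = 0; EF_A = 9
ES_B = 0; EF_B = 6
ES_C = 6; EF_C = 6+9 = 15
ES_D = max(EF_A=9, EF_B=6) = 9; EF_D = 9+4 = 13
ES_E = max(EF_C=15, EF_D=13) = 15; EF_E = 15+7 = 22
Expected project duration μ = 22 hours. Critical path: B → C → E.

Variance along critical path = 2.778 + 5.444 + 1.778 = 10.000; σ = 3.162 hours.
D = μ + z·σ = 22 + 1.282·3.162 = 26.1 hours

26.1 hours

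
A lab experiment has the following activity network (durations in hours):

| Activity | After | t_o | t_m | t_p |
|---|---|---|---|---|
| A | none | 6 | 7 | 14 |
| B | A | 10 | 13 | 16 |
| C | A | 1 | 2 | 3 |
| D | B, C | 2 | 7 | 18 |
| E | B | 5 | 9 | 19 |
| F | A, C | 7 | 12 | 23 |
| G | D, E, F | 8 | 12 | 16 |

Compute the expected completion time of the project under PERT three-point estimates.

te_A = (6 + 4·7 + 14)/6 = 48/6 = 8
te_B = (10 + 4·13 + 16)/6 = 78/6 = 13
te_C = (1 + 4·2 + 3)/6 = 12/6 = 2
te_D = (2 + 4·7 + 18)/6 = 48/6 = 8
te_E = (5 + 4·9 + 19)/6 = 60/6 = 10
te_F = (7 + 4·12 + 23)/6 = 78/6 = 13
te_G = (8 + 4·12 + 16)/6 = 72/6 = 12

Forward pass:
ES_A = 0; EF_A = 8
ES_B = 8; EF_B = 8+13 = 21
ES_C = 8; EF_C = 8+2 = 10
ES_D = max(EF_B=21, EF_C=10) = 21; EF_D = 21+8 = 29
ES_E = 21; EF_E = 21+10 = 31
ES_F = max(EF_A=8, EF_C=10) = 10; EF_F = 10+13 = 23
ES_G = max(EF_D=29, EF_E=31, EF_F=23) = 31; EF_G = 31+12 = 43
Expected project duration μ = 43 hours. Critical path: A → B → E → G.

43 hours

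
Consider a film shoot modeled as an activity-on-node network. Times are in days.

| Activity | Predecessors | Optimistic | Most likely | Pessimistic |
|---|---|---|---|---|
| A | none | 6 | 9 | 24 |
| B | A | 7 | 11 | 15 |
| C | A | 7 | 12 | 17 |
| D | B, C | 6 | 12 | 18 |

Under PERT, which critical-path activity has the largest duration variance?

te_A = (6 + 4·9 + 24)/6 = 66/6 = 11; σ²_A = ((24−6)/6)² = 9.000
te_B = (7 + 4·11 + 15)/6 = 66/6 = 11; σ²_B = ((15−7)/6)² = 1.778
te_C = (7 + 4·12 + 17)/6 = 72/6 = 12; σ²_C = ((17−7)/6)² = 2.778
te_D = (6 + 4·12 + 18)/6 = 72/6 = 12; σ²_D = ((18−6)/6)² = 4.000

Forward pass:
ES_A = 0; EF_A = 11
ES_B = 11; EF_B = 11+11 = 22
ES_C = 11; EF_C = 11+12 = 23
ES_D = max(EF_B=22, EF_C=23) = 23; EF_D = 23+12 = 35
Expected project duration μ = 35 days. Critical path: A → C → D.

Variances on critical path: σ²_A=9.000, σ²_C=2.778, σ²_D=4.000.
Largest is σ²_A = 9.000.

A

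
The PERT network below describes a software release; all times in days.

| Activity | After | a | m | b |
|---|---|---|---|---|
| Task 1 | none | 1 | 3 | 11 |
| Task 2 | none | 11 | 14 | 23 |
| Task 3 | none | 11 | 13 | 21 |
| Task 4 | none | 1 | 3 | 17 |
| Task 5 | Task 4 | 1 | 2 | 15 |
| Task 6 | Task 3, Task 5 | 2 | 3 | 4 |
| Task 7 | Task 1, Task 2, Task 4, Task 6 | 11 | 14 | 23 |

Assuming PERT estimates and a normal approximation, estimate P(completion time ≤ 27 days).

0.028

te_Task 1 = (1 + 4·3 + 11)/6 = 24/6 = 4; σ²_Task 1 = ((11−1)/6)² = 2.778
te_Task 2 = (11 + 4·14 + 23)/6 = 90/6 = 15; σ²_Task 2 = ((23−11)/6)² = 4.000
te_Task 3 = (11 + 4·13 + 21)/6 = 84/6 = 14; σ²_Task 3 = ((21−11)/6)² = 2.778
te_Task 4 = (1 + 4·3 + 17)/6 = 30/6 = 5; σ²_Task 4 = ((17−1)/6)² = 7.111
te_Task 5 = (1 + 4·2 + 15)/6 = 24/6 = 4; σ²_Task 5 = ((15−1)/6)² = 5.444
te_Task 6 = (2 + 4·3 + 4)/6 = 18/6 = 3; σ²_Task 6 = ((4−2)/6)² = 0.111
te_Task 7 = (11 + 4·14 + 23)/6 = 90/6 = 15; σ²_Task 7 = ((23−11)/6)² = 4.000

Forward pass:
ES_Task 1 = 0; EF_Task 1 = 4
ES_Task 2 = 0; EF_Task 2 = 15
ES_Task 3 = 0; EF_Task 3 = 14
ES_Task 4 = 0; EF_Task 4 = 5
ES_Task 5 = 5; EF_Task 5 = 5+4 = 9
ES_Task 6 = max(EF_Task 3=14, EF_Task 5=9) = 14; EF_Task 6 = 14+3 = 17
ES_Task 7 = max(EF_Task 1=4, EF_Task 2=15, EF_Task 4=5, EF_Task 6=17) = 17; EF_Task 7 = 17+15 = 32
Expected project duration μ = 32 days. Critical path: Task 3 → Task 6 → Task 7.

Variance along critical path = 2.778 + 0.111 + 4.000 = 6.889; σ = √6.889 = 2.625 days.
Z = (27 − 32) / 2.625 = -1.905
P(T ≤ 27) = Φ(-1.905) ≈ 0.028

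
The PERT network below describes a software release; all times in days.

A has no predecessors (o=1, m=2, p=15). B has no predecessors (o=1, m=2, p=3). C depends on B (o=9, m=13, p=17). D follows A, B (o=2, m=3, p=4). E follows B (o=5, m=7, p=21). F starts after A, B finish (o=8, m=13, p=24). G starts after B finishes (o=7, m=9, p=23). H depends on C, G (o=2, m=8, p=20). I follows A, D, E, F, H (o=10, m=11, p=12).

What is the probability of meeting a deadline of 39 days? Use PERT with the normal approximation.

te_A = (1 + 4·2 + 15)/6 = 24/6 = 4; σ²_A = ((15−1)/6)² = 5.444
te_B = (1 + 4·2 + 3)/6 = 12/6 = 2; σ²_B = ((3−1)/6)² = 0.111
te_C = (9 + 4·13 + 17)/6 = 78/6 = 13; σ²_C = ((17−9)/6)² = 1.778
te_D = (2 + 4·3 + 4)/6 = 18/6 = 3; σ²_D = ((4−2)/6)² = 0.111
te_E = (5 + 4·7 + 21)/6 = 54/6 = 9; σ²_E = ((21−5)/6)² = 7.111
te_F = (8 + 4·13 + 24)/6 = 84/6 = 14; σ²_F = ((24−8)/6)² = 7.111
te_G = (7 + 4·9 + 23)/6 = 66/6 = 11; σ²_G = ((23−7)/6)² = 7.111
te_H = (2 + 4·8 + 20)/6 = 54/6 = 9; σ²_H = ((20−2)/6)² = 9.000
te_I = (10 + 4·11 + 12)/6 = 66/6 = 11; σ²_I = ((12−10)/6)² = 0.111

Forward pass:
ES_A = 0; EF_A = 4
ES_B = 0; EF_B = 2
ES_C = 2; EF_C = 2+13 = 15
ES_D = max(EF_A=4, EF_B=2) = 4; EF_D = 4+3 = 7
ES_E = 2; EF_E = 2+9 = 11
ES_F = max(EF_A=4, EF_B=2) = 4; EF_F = 4+14 = 18
ES_G = 2; EF_G = 2+11 = 13
ES_H = max(EF_C=15, EF_G=13) = 15; EF_H = 15+9 = 24
ES_I = max(EF_A=4, EF_D=7, EF_E=11, EF_F=18, EF_H=24) = 24; EF_I = 24+11 = 35
Expected project duration μ = 35 days. Critical path: B → C → H → I.

Variance along critical path = 0.111 + 1.778 + 9.000 + 0.111 = 11.000; σ = √11.000 = 3.317 days.
Z = (39 − 35) / 3.317 = 1.206
P(T ≤ 39) = Φ(1.206) ≈ 0.886

0.886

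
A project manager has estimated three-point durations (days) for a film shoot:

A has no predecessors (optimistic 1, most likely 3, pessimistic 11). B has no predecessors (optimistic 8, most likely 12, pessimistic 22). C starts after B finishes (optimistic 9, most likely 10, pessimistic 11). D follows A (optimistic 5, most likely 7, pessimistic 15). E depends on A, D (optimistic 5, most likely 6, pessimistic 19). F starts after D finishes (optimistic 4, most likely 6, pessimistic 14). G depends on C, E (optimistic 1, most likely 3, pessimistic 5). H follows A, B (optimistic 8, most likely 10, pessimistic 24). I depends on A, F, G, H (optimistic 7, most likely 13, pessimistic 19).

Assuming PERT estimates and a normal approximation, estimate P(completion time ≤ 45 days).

te_A = (1 + 4·3 + 11)/6 = 24/6 = 4; σ²_A = ((11−1)/6)² = 2.778
te_B = (8 + 4·12 + 22)/6 = 78/6 = 13; σ²_B = ((22−8)/6)² = 5.444
te_C = (9 + 4·10 + 11)/6 = 60/6 = 10; σ²_C = ((11−9)/6)² = 0.111
te_D = (5 + 4·7 + 15)/6 = 48/6 = 8; σ²_D = ((15−5)/6)² = 2.778
te_E = (5 + 4·6 + 19)/6 = 48/6 = 8; σ²_E = ((19−5)/6)² = 5.444
te_F = (4 + 4·6 + 14)/6 = 42/6 = 7; σ²_F = ((14−4)/6)² = 2.778
te_G = (1 + 4·3 + 5)/6 = 18/6 = 3; σ²_G = ((5−1)/6)² = 0.444
te_H = (8 + 4·10 + 24)/6 = 72/6 = 12; σ²_H = ((24−8)/6)² = 7.111
te_I = (7 + 4·13 + 19)/6 = 78/6 = 13; σ²_I = ((19−7)/6)² = 4.000

Forward pass:
ES_A = 0; EF_A = 4
ES_B = 0; EF_B = 13
ES_C = 13; EF_C = 13+10 = 23
ES_D = 4; EF_D = 4+8 = 12
ES_E = max(EF_A=4, EF_D=12) = 12; EF_E = 12+8 = 20
ES_F = 12; EF_F = 12+7 = 19
ES_G = max(EF_C=23, EF_E=20) = 23; EF_G = 23+3 = 26
ES_H = max(EF_A=4, EF_B=13) = 13; EF_H = 13+12 = 25
ES_I = max(EF_A=4, EF_F=19, EF_G=26, EF_H=25) = 26; EF_I = 26+13 = 39
Expected project duration μ = 39 days. Critical path: B → C → G → I.

Variance along critical path = 5.444 + 0.111 + 0.444 + 4.000 = 10.000; σ = √10.000 = 3.162 days.
Z = (45 − 39) / 3.162 = 1.897
P(T ≤ 45) = Φ(1.897) ≈ 0.971

0.971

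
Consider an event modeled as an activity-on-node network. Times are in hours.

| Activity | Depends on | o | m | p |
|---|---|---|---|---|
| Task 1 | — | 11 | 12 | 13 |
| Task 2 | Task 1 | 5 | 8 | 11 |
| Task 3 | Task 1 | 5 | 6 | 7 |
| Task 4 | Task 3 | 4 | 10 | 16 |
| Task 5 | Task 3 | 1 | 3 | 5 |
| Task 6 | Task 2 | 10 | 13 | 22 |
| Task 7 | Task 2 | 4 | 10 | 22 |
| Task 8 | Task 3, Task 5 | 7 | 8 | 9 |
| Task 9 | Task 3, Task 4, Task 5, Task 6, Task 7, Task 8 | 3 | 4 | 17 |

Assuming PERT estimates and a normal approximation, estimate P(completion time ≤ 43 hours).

0.822

te_Task 1 = (11 + 4·12 + 13)/6 = 72/6 = 12; σ²_Task 1 = ((13−11)/6)² = 0.111
te_Task 2 = (5 + 4·8 + 11)/6 = 48/6 = 8; σ²_Task 2 = ((11−5)/6)² = 1.000
te_Task 3 = (5 + 4·6 + 7)/6 = 36/6 = 6; σ²_Task 3 = ((7−5)/6)² = 0.111
te_Task 4 = (4 + 4·10 + 16)/6 = 60/6 = 10; σ²_Task 4 = ((16−4)/6)² = 4.000
te_Task 5 = (1 + 4·3 + 5)/6 = 18/6 = 3; σ²_Task 5 = ((5−1)/6)² = 0.444
te_Task 6 = (10 + 4·13 + 22)/6 = 84/6 = 14; σ²_Task 6 = ((22−10)/6)² = 4.000
te_Task 7 = (4 + 4·10 + 22)/6 = 66/6 = 11; σ²_Task 7 = ((22−4)/6)² = 9.000
te_Task 8 = (7 + 4·8 + 9)/6 = 48/6 = 8; σ²_Task 8 = ((9−7)/6)² = 0.111
te_Task 9 = (3 + 4·4 + 17)/6 = 36/6 = 6; σ²_Task 9 = ((17−3)/6)² = 5.444

Forward pass:
ES_Task 1 = 0; EF_Task 1 = 12
ES_Task 2 = 12; EF_Task 2 = 12+8 = 20
ES_Task 3 = 12; EF_Task 3 = 12+6 = 18
ES_Task 4 = 18; EF_Task 4 = 18+10 = 28
ES_Task 5 = 18; EF_Task 5 = 18+3 = 21
ES_Task 6 = 20; EF_Task 6 = 20+14 = 34
ES_Task 7 = 20; EF_Task 7 = 20+11 = 31
ES_Task 8 = max(EF_Task 3=18, EF_Task 5=21) = 21; EF_Task 8 = 21+8 = 29
ES_Task 9 = max(EF_Task 3=18, EF_Task 4=28, EF_Task 5=21, EF_Task 6=34, EF_Task 7=31, EF_Task 8=29) = 34; EF_Task 9 = 34+6 = 40
Expected project duration μ = 40 hours. Critical path: Task 1 → Task 2 → Task 6 → Task 9.

Variance along critical path = 0.111 + 1.000 + 4.000 + 5.444 = 10.556; σ = √10.556 = 3.249 hours.
Z = (43 − 40) / 3.249 = 0.923
P(T ≤ 43) = Φ(0.923) ≈ 0.822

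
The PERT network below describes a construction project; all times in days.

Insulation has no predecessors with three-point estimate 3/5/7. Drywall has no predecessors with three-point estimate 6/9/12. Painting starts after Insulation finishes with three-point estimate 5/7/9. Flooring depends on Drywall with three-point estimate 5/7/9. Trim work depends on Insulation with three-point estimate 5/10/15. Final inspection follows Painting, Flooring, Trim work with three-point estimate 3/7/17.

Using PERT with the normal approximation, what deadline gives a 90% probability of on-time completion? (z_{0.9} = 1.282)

27.4 days

te_Insulation = (3 + 4·5 + 7)/6 = 30/6 = 5; σ²_Insulation = ((7−3)/6)² = 0.444
te_Drywall = (6 + 4·9 + 12)/6 = 54/6 = 9; σ²_Drywall = ((12−6)/6)² = 1.000
te_Painting = (5 + 4·7 + 9)/6 = 42/6 = 7; σ²_Painting = ((9−5)/6)² = 0.444
te_Flooring = (5 + 4·7 + 9)/6 = 42/6 = 7; σ²_Flooring = ((9−5)/6)² = 0.444
te_Trim work = (5 + 4·10 + 15)/6 = 60/6 = 10; σ²_Trim work = ((15−5)/6)² = 2.778
te_Final inspection = (3 + 4·7 + 17)/6 = 48/6 = 8; σ²_Final inspection = ((17−3)/6)² = 5.444

Forward pass:
ES_Insulation = 0; EF_Insulation = 5
ES_Drywall = 0; EF_Drywall = 9
ES_Painting = 5; EF_Painting = 5+7 = 12
ES_Flooring = 9; EF_Flooring = 9+7 = 16
ES_Trim work = 5; EF_Trim work = 5+10 = 15
ES_Final inspection = max(EF_Painting=12, EF_Flooring=16, EF_Trim work=15) = 16; EF_Final inspection = 16+8 = 24
Expected project duration μ = 24 days. Critical path: Drywall → Flooring → Final inspection.

Variance along critical path = 1.000 + 0.444 + 5.444 = 6.889; σ = 2.625 days.
D = μ + z·σ = 24 + 1.282·2.625 = 27.4 days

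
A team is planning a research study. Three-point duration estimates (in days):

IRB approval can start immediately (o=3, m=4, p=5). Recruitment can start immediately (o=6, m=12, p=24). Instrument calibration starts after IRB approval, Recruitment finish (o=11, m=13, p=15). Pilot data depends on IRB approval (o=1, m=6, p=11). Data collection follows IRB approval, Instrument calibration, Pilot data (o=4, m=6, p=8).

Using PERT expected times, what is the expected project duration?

32 days

te_IRB approval = (3 + 4·4 + 5)/6 = 24/6 = 4
te_Recruitment = (6 + 4·12 + 24)/6 = 78/6 = 13
te_Instrument calibration = (11 + 4·13 + 15)/6 = 78/6 = 13
te_Pilot data = (1 + 4·6 + 11)/6 = 36/6 = 6
te_Data collection = (4 + 4·6 + 8)/6 = 36/6 = 6

Forward pass:
ES_IRB approval = 0; EF_IRB approval = 4
ES_Recruitment = 0; EF_Recruitment = 13
ES_Instrument calibration = max(EF_IRB approval=4, EF_Recruitment=13) = 13; EF_Instrument calibration = 13+13 = 26
ES_Pilot data = 4; EF_Pilot data = 4+6 = 10
ES_Data collection = max(EF_IRB approval=4, EF_Instrument calibration=26, EF_Pilot data=10) = 26; EF_Data collection = 26+6 = 32
Expected project duration μ = 32 days. Critical path: Recruitment → Instrument calibration → Data collection.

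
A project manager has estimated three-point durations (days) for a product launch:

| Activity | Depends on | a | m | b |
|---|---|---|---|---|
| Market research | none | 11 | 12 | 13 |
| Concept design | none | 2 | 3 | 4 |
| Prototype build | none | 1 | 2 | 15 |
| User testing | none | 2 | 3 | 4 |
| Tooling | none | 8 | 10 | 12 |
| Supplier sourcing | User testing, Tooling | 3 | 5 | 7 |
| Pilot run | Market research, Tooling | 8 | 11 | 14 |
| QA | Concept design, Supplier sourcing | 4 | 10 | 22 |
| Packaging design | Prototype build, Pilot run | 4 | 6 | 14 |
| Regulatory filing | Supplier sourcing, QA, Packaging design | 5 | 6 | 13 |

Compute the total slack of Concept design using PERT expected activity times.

te_Market research = (11 + 4·12 + 13)/6 = 72/6 = 12
te_Concept design = (2 + 4·3 + 4)/6 = 18/6 = 3
te_Prototype build = (1 + 4·2 + 15)/6 = 24/6 = 4
te_User testing = (2 + 4·3 + 4)/6 = 18/6 = 3
te_Tooling = (8 + 4·10 + 12)/6 = 60/6 = 10
te_Supplier sourcing = (3 + 4·5 + 7)/6 = 30/6 = 5
te_Pilot run = (8 + 4·11 + 14)/6 = 66/6 = 11
te_QA = (4 + 4·10 + 22)/6 = 66/6 = 11
te_Packaging design = (4 + 4·6 + 14)/6 = 42/6 = 7
te_Regulatory filing = (5 + 4·6 + 13)/6 = 42/6 = 7

Forward pass:
ES_Market research = 0; EF_Market research = 12
ES_Concept design = 0; EF_Concept design = 3
ES_Prototype build = 0; EF_Prototype build = 4
ES_User testing = 0; EF_User testing = 3
ES_Tooling = 0; EF_Tooling = 10
ES_Supplier sourcing = max(EF_User testing=3, EF_Tooling=10) = 10; EF_Supplier sourcing = 10+5 = 15
ES_Pilot run = max(EF_Market research=12, EF_Tooling=10) = 12; EF_Pilot run = 12+11 = 23
ES_QA = max(EF_Concept design=3, EF_Supplier sourcing=15) = 15; EF_QA = 15+11 = 26
ES_Packaging design = max(EF_Prototype build=4, EF_Pilot run=23) = 23; EF_Packaging design = 23+7 = 30
ES_Regulatory filing = max(EF_Supplier sourcing=15, EF_QA=26, EF_Packaging design=30) = 30; EF_Regulatory filing = 30+7 = 37
Expected project duration μ = 37 days. Critical path: Market research → Pilot run → Packaging design → Regulatory filing.

Backward pass:
LF_Regulatory filing = 37; LS_Regulatory filing = 37−7 = 30
LF_Packaging design = LS_Regulatory filing = 30; LS_Packaging design = 30−7 = 23
LF_QA = LS_Regulatory filing = 30; LS_QA = 30−11 = 19
LF_Pilot run = LS_Packaging design = 23; LS_Pilot run = 23−11 = 12
LF_Supplier sourcing = min(LS_QA=19, LS_Regulatory filing=30) = 19; LS_Supplier sourcing = 19−5 = 14
LF_Tooling = min(LS_Supplier sourcing=14, LS_Pilot run=12) = 12; LS_Tooling = 12−10 = 2
LF_User testing = LS_Supplier sourcing = 14; LS_User testing = 14−3 = 11
LF_Prototype build = LS_Packaging design = 23; LS_Prototype build = 23−4 = 19
LF_Concept design = LS_QA = 19; LS_Concept design = 19−3 = 16
LF_Market research = LS_Pilot run = 12; LS_Market research = 12−12 = 0
Slack_Concept design = LS_Concept design − ES_Concept design = 16 − 0 = 16

16 days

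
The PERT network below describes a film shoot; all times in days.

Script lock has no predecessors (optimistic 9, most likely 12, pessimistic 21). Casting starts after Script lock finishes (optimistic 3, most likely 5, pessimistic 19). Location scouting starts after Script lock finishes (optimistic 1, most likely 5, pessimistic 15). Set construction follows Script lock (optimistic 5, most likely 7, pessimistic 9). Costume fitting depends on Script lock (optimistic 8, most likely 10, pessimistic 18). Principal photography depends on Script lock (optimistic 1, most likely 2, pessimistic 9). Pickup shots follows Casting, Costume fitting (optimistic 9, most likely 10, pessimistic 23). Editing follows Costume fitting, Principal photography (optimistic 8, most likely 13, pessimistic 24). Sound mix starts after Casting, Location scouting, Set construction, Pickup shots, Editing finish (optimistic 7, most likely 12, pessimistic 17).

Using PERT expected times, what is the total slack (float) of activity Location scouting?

te_Script lock = (9 + 4·12 + 21)/6 = 78/6 = 13
te_Casting = (3 + 4·5 + 19)/6 = 42/6 = 7
te_Location scouting = (1 + 4·5 + 15)/6 = 36/6 = 6
te_Set construction = (5 + 4·7 + 9)/6 = 42/6 = 7
te_Costume fitting = (8 + 4·10 + 18)/6 = 66/6 = 11
te_Principal photography = (1 + 4·2 + 9)/6 = 18/6 = 3
te_Pickup shots = (9 + 4·10 + 23)/6 = 72/6 = 12
te_Editing = (8 + 4·13 + 24)/6 = 84/6 = 14
te_Sound mix = (7 + 4·12 + 17)/6 = 72/6 = 12

Forward pass:
ES_Script lock = 0; EF_Script lock = 13
ES_Casting = 13; EF_Casting = 13+7 = 20
ES_Location scouting = 13; EF_Location scouting = 13+6 = 19
ES_Set construction = 13; EF_Set construction = 13+7 = 20
ES_Costume fitting = 13; EF_Costume fitting = 13+11 = 24
ES_Principal photography = 13; EF_Principal photography = 13+3 = 16
ES_Pickup shots = max(EF_Casting=20, EF_Costume fitting=24) = 24; EF_Pickup shots = 24+12 = 36
ES_Editing = max(EF_Costume fitting=24, EF_Principal photography=16) = 24; EF_Editing = 24+14 = 38
ES_Sound mix = max(EF_Casting=20, EF_Location scouting=19, EF_Set construction=20, EF_Pickup shots=36, EF_Editing=38) = 38; EF_Sound mix = 38+12 = 50
Expected project duration μ = 50 days. Critical path: Script lock → Costume fitting → Editing → Sound mix.

Backward pass:
LF_Sound mix = 50; LS_Sound mix = 50−12 = 38
LF_Editing = LS_Sound mix = 38; LS_Editing = 38−14 = 24
LF_Pickup shots = LS_Sound mix = 38; LS_Pickup shots = 38−12 = 26
LF_Principal photography = LS_Editing = 24; LS_Principal photography = 24−3 = 21
LF_Costume fitting = min(LS_Pickup shots=26, LS_Editing=24) = 24; LS_Costume fitting = 24−11 = 13
LF_Set construction = LS_Sound mix = 38; LS_Set construction = 38−7 = 31
LF_Location scouting = LS_Sound mix = 38; LS_Location scouting = 38−6 = 32
LF_Casting = min(LS_Pickup shots=26, LS_Sound mix=38) = 26; LS_Casting = 26−7 = 19
LF_Script lock = min(LS_Casting=19, LS_Location scouting=32, LS_Set construction=31, LS_Costume fitting=13, LS_Principal photography=21) = 13; LS_Script lock = 13−13 = 0
Slack_Location scouting = LS_Location scouting − ES_Location scouting = 32 − 13 = 19

19 days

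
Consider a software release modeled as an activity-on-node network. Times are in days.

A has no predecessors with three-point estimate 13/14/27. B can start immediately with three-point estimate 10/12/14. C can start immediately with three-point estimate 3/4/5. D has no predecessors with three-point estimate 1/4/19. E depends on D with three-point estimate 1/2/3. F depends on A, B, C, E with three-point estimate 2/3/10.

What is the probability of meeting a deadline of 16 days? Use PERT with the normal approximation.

0.068

te_A = (13 + 4·14 + 27)/6 = 96/6 = 16; σ²_A = ((27−13)/6)² = 5.444
te_B = (10 + 4·12 + 14)/6 = 72/6 = 12; σ²_B = ((14−10)/6)² = 0.444
te_C = (3 + 4·4 + 5)/6 = 24/6 = 4; σ²_C = ((5−3)/6)² = 0.111
te_D = (1 + 4·4 + 19)/6 = 36/6 = 6; σ²_D = ((19−1)/6)² = 9.000
te_E = (1 + 4·2 + 3)/6 = 12/6 = 2; σ²_E = ((3−1)/6)² = 0.111
te_F = (2 + 4·3 + 10)/6 = 24/6 = 4; σ²_F = ((10−2)/6)² = 1.778

Forward pass:
ES_A = 0; EF_A = 16
ES_B = 0; EF_B = 12
ES_C = 0; EF_C = 4
ES_D = 0; EF_D = 6
ES_E = 6; EF_E = 6+2 = 8
ES_F = max(EF_A=16, EF_B=12, EF_C=4, EF_E=8) = 16; EF_F = 16+4 = 20
Expected project duration μ = 20 days. Critical path: A → F.

Variance along critical path = 5.444 + 1.778 = 7.222; σ = √7.222 = 2.687 days.
Z = (16 − 20) / 2.687 = -1.488
P(T ≤ 16) = Φ(-1.488) ≈ 0.068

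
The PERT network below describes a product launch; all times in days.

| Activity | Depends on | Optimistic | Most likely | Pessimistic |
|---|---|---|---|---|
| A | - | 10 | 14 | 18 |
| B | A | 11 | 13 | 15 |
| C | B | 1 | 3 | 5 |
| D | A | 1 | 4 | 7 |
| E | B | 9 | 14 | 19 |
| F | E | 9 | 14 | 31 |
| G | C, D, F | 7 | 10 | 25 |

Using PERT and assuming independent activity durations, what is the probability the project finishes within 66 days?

te_A = (10 + 4·14 + 18)/6 = 84/6 = 14; σ²_A = ((18−10)/6)² = 1.778
te_B = (11 + 4·13 + 15)/6 = 78/6 = 13; σ²_B = ((15−11)/6)² = 0.444
te_C = (1 + 4·3 + 5)/6 = 18/6 = 3; σ²_C = ((5−1)/6)² = 0.444
te_D = (1 + 4·4 + 7)/6 = 24/6 = 4; σ²_D = ((7−1)/6)² = 1.000
te_E = (9 + 4·14 + 19)/6 = 84/6 = 14; σ²_E = ((19−9)/6)² = 2.778
te_F = (9 + 4·14 + 31)/6 = 96/6 = 16; σ²_F = ((31−9)/6)² = 13.444
te_G = (7 + 4·10 + 25)/6 = 72/6 = 12; σ²_G = ((25−7)/6)² = 9.000

Forward pass:
ES_A = 0; EF_A = 14
ES_B = 14; EF_B = 14+13 = 27
ES_C = 27; EF_C = 27+3 = 30
ES_D = 14; EF_D = 14+4 = 18
ES_E = 27; EF_E = 27+14 = 41
ES_F = 41; EF_F = 41+16 = 57
ES_G = max(EF_C=30, EF_D=18, EF_F=57) = 57; EF_G = 57+12 = 69
Expected project duration μ = 69 days. Critical path: A → B → E → F → G.

Variance along critical path = 1.778 + 0.444 + 2.778 + 13.444 + 9.000 = 27.444; σ = √27.444 = 5.239 days.
Z = (66 − 69) / 5.239 = -0.573
P(T ≤ 66) = Φ(-0.573) ≈ 0.283

0.283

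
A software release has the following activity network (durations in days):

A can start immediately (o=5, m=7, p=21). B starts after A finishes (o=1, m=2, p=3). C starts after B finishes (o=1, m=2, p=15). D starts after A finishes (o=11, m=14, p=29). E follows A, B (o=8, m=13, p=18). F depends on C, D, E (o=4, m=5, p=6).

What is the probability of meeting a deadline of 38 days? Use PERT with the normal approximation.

te_A = (5 + 4·7 + 21)/6 = 54/6 = 9; σ²_A = ((21−5)/6)² = 7.111
te_B = (1 + 4·2 + 3)/6 = 12/6 = 2; σ²_B = ((3−1)/6)² = 0.111
te_C = (1 + 4·2 + 15)/6 = 24/6 = 4; σ²_C = ((15−1)/6)² = 5.444
te_D = (11 + 4·14 + 29)/6 = 96/6 = 16; σ²_D = ((29−11)/6)² = 9.000
te_E = (8 + 4·13 + 18)/6 = 78/6 = 13; σ²_E = ((18−8)/6)² = 2.778
te_F = (4 + 4·5 + 6)/6 = 30/6 = 5; σ²_F = ((6−4)/6)² = 0.111

Forward pass:
ES_A = 0; EF_A = 9
ES_B = 9; EF_B = 9+2 = 11
ES_C = 11; EF_C = 11+4 = 15
ES_D = 9; EF_D = 9+16 = 25
ES_E = max(EF_A=9, EF_B=11) = 11; EF_E = 11+13 = 24
ES_F = max(EF_C=15, EF_D=25, EF_E=24) = 25; EF_F = 25+5 = 30
Expected project duration μ = 30 days. Critical path: A → D → F.

Variance along critical path = 7.111 + 9.000 + 0.111 = 16.222; σ = √16.222 = 4.028 days.
Z = (38 − 30) / 4.028 = 1.986
P(T ≤ 38) = Φ(1.986) ≈ 0.976

0.976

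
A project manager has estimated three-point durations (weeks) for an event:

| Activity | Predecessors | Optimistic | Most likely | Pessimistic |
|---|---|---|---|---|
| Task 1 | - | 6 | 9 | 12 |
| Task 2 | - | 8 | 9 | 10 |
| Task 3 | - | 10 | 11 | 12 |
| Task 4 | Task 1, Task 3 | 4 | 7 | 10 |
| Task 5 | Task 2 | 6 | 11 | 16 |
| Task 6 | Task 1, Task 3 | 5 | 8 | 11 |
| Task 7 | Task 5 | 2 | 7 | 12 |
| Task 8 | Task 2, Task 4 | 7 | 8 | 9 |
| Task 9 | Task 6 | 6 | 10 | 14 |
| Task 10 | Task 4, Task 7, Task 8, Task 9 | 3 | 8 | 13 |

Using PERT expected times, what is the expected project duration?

37 weeks

te_Task 1 = (6 + 4·9 + 12)/6 = 54/6 = 9
te_Task 2 = (8 + 4·9 + 10)/6 = 54/6 = 9
te_Task 3 = (10 + 4·11 + 12)/6 = 66/6 = 11
te_Task 4 = (4 + 4·7 + 10)/6 = 42/6 = 7
te_Task 5 = (6 + 4·11 + 16)/6 = 66/6 = 11
te_Task 6 = (5 + 4·8 + 11)/6 = 48/6 = 8
te_Task 7 = (2 + 4·7 + 12)/6 = 42/6 = 7
te_Task 8 = (7 + 4·8 + 9)/6 = 48/6 = 8
te_Task 9 = (6 + 4·10 + 14)/6 = 60/6 = 10
te_Task 10 = (3 + 4·8 + 13)/6 = 48/6 = 8

Forward pass:
ES_Task 1 = 0; EF_Task 1 = 9
ES_Task 2 = 0; EF_Task 2 = 9
ES_Task 3 = 0; EF_Task 3 = 11
ES_Task 4 = max(EF_Task 1=9, EF_Task 3=11) = 11; EF_Task 4 = 11+7 = 18
ES_Task 5 = 9; EF_Task 5 = 9+11 = 20
ES_Task 6 = max(EF_Task 1=9, EF_Task 3=11) = 11; EF_Task 6 = 11+8 = 19
ES_Task 7 = 20; EF_Task 7 = 20+7 = 27
ES_Task 8 = max(EF_Task 2=9, EF_Task 4=18) = 18; EF_Task 8 = 18+8 = 26
ES_Task 9 = 19; EF_Task 9 = 19+10 = 29
ES_Task 10 = max(EF_Task 4=18, EF_Task 7=27, EF_Task 8=26, EF_Task 9=29) = 29; EF_Task 10 = 29+8 = 37
Expected project duration μ = 37 weeks. Critical path: Task 3 → Task 6 → Task 9 → Task 10.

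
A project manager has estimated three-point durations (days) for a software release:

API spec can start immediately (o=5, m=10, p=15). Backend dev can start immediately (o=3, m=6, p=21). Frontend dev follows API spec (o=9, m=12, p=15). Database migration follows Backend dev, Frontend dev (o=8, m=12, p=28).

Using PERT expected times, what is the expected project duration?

te_API spec = (5 + 4·10 + 15)/6 = 60/6 = 10
te_Backend dev = (3 + 4·6 + 21)/6 = 48/6 = 8
te_Frontend dev = (9 + 4·12 + 15)/6 = 72/6 = 12
te_Database migration = (8 + 4·12 + 28)/6 = 84/6 = 14

Forward pass:
ES_API spec = 0; EF_API spec = 10
ES_Backend dev = 0; EF_Backend dev = 8
ES_Frontend dev = 10; EF_Frontend dev = 10+12 = 22
ES_Database migration = max(EF_Backend dev=8, EF_Frontend dev=22) = 22; EF_Database migration = 22+14 = 36
Expected project duration μ = 36 days. Critical path: API spec → Frontend dev → Database migration.

36 days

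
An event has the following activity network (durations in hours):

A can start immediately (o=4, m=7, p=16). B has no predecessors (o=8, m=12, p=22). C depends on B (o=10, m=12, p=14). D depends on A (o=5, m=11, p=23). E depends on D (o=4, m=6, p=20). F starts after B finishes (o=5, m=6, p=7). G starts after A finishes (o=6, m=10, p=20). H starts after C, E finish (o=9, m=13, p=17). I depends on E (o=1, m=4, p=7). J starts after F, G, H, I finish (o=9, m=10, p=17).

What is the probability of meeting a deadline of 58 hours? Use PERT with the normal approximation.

0.891

te_A = (4 + 4·7 + 16)/6 = 48/6 = 8; σ²_A = ((16−4)/6)² = 4.000
te_B = (8 + 4·12 + 22)/6 = 78/6 = 13; σ²_B = ((22−8)/6)² = 5.444
te_C = (10 + 4·12 + 14)/6 = 72/6 = 12; σ²_C = ((14−10)/6)² = 0.444
te_D = (5 + 4·11 + 23)/6 = 72/6 = 12; σ²_D = ((23−5)/6)² = 9.000
te_E = (4 + 4·6 + 20)/6 = 48/6 = 8; σ²_E = ((20−4)/6)² = 7.111
te_F = (5 + 4·6 + 7)/6 = 36/6 = 6; σ²_F = ((7−5)/6)² = 0.111
te_G = (6 + 4·10 + 20)/6 = 66/6 = 11; σ²_G = ((20−6)/6)² = 5.444
te_H = (9 + 4·13 + 17)/6 = 78/6 = 13; σ²_H = ((17−9)/6)² = 1.778
te_I = (1 + 4·4 + 7)/6 = 24/6 = 4; σ²_I = ((7−1)/6)² = 1.000
te_J = (9 + 4·10 + 17)/6 = 66/6 = 11; σ²_J = ((17−9)/6)² = 1.778

Forward pass:
ES_A = 0; EF_A = 8
ES_B = 0; EF_B = 13
ES_C = 13; EF_C = 13+12 = 25
ES_D = 8; EF_D = 8+12 = 20
ES_E = 20; EF_E = 20+8 = 28
ES_F = 13; EF_F = 13+6 = 19
ES_G = 8; EF_G = 8+11 = 19
ES_H = max(EF_C=25, EF_E=28) = 28; EF_H = 28+13 = 41
ES_I = 28; EF_I = 28+4 = 32
ES_J = max(EF_F=19, EF_G=19, EF_H=41, EF_I=32) = 41; EF_J = 41+11 = 52
Expected project duration μ = 52 hours. Critical path: A → D → E → H → J.

Variance along critical path = 4.000 + 9.000 + 7.111 + 1.778 + 1.778 = 23.667; σ = √23.667 = 4.865 hours.
Z = (58 − 52) / 4.865 = 1.233
P(T ≤ 58) = Φ(1.233) ≈ 0.891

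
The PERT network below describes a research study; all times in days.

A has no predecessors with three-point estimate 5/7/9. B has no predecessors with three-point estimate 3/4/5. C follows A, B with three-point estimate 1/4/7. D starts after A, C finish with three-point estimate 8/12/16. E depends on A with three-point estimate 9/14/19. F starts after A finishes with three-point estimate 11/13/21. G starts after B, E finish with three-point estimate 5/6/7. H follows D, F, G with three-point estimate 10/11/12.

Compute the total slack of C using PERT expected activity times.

4 days

te_A = (5 + 4·7 + 9)/6 = 42/6 = 7
te_B = (3 + 4·4 + 5)/6 = 24/6 = 4
te_C = (1 + 4·4 + 7)/6 = 24/6 = 4
te_D = (8 + 4·12 + 16)/6 = 72/6 = 12
te_E = (9 + 4·14 + 19)/6 = 84/6 = 14
te_F = (11 + 4·13 + 21)/6 = 84/6 = 14
te_G = (5 + 4·6 + 7)/6 = 36/6 = 6
te_H = (10 + 4·11 + 12)/6 = 66/6 = 11

Forward pass:
ES_A = 0; EF_A = 7
ES_B = 0; EF_B = 4
ES_C = max(EF_A=7, EF_B=4) = 7; EF_C = 7+4 = 11
ES_D = max(EF_A=7, EF_C=11) = 11; EF_D = 11+12 = 23
ES_E = 7; EF_E = 7+14 = 21
ES_F = 7; EF_F = 7+14 = 21
ES_G = max(EF_B=4, EF_E=21) = 21; EF_G = 21+6 = 27
ES_H = max(EF_D=23, EF_F=21, EF_G=27) = 27; EF_H = 27+11 = 38
Expected project duration μ = 38 days. Critical path: A → E → G → H.

Backward pass:
LF_H = 38; LS_H = 38−11 = 27
LF_G = LS_H = 27; LS_G = 27−6 = 21
LF_F = LS_H = 27; LS_F = 27−14 = 13
LF_E = LS_G = 21; LS_E = 21−14 = 7
LF_D = LS_H = 27; LS_D = 27−12 = 15
LF_C = LS_D = 15; LS_C = 15−4 = 11
LF_B = min(LS_C=11, LS_G=21) = 11; LS_B = 11−4 = 7
LF_A = min(LS_C=11, LS_D=15, LS_E=7, LS_F=13) = 7; LS_A = 7−7 = 0
Slack_C = LS_C − ES_C = 11 − 7 = 4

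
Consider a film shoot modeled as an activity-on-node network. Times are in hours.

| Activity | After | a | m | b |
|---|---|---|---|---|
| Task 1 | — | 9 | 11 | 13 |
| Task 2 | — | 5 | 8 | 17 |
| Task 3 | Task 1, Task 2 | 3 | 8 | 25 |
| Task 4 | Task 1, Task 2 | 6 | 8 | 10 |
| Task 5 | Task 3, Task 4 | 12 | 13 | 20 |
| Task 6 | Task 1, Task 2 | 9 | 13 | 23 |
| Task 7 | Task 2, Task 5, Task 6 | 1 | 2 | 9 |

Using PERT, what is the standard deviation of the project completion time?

te_Task 1 = (9 + 4·11 + 13)/6 = 66/6 = 11; σ²_Task 1 = ((13−9)/6)² = 0.444
te_Task 2 = (5 + 4·8 + 17)/6 = 54/6 = 9; σ²_Task 2 = ((17−5)/6)² = 4.000
te_Task 3 = (3 + 4·8 + 25)/6 = 60/6 = 10; σ²_Task 3 = ((25−3)/6)² = 13.444
te_Task 4 = (6 + 4·8 + 10)/6 = 48/6 = 8; σ²_Task 4 = ((10−6)/6)² = 0.444
te_Task 5 = (12 + 4·13 + 20)/6 = 84/6 = 14; σ²_Task 5 = ((20−12)/6)² = 1.778
te_Task 6 = (9 + 4·13 + 23)/6 = 84/6 = 14; σ²_Task 6 = ((23−9)/6)² = 5.444
te_Task 7 = (1 + 4·2 + 9)/6 = 18/6 = 3; σ²_Task 7 = ((9−1)/6)² = 1.778

Forward pass:
ES_Task 1 = 0; EF_Task 1 = 11
ES_Task 2 = 0; EF_Task 2 = 9
ES_Task 3 = max(EF_Task 1=11, EF_Task 2=9) = 11; EF_Task 3 = 11+10 = 21
ES_Task 4 = max(EF_Task 1=11, EF_Task 2=9) = 11; EF_Task 4 = 11+8 = 19
ES_Task 5 = max(EF_Task 3=21, EF_Task 4=19) = 21; EF_Task 5 = 21+14 = 35
ES_Task 6 = max(EF_Task 1=11, EF_Task 2=9) = 11; EF_Task 6 = 11+14 = 25
ES_Task 7 = max(EF_Task 2=9, EF_Task 5=35, EF_Task 6=25) = 35; EF_Task 7 = 35+3 = 38
Expected project duration μ = 38 hours. Critical path: Task 1 → Task 3 → Task 5 → Task 7.

Variance along critical path = 0.444 + 13.444 + 1.778 + 1.778 = 17.444
σ = √17.444 = 4.177 hours

4.18 hours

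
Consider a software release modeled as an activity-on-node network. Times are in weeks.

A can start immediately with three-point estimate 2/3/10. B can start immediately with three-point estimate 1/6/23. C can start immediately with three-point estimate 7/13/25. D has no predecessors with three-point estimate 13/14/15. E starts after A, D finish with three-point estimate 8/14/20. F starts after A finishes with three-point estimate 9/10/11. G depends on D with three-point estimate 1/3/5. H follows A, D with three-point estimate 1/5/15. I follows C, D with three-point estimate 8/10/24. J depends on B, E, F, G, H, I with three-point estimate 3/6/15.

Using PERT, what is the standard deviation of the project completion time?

2.85 weeks

te_A = (2 + 4·3 + 10)/6 = 24/6 = 4; σ²_A = ((10−2)/6)² = 1.778
te_B = (1 + 4·6 + 23)/6 = 48/6 = 8; σ²_B = ((23−1)/6)² = 13.444
te_C = (7 + 4·13 + 25)/6 = 84/6 = 14; σ²_C = ((25−7)/6)² = 9.000
te_D = (13 + 4·14 + 15)/6 = 84/6 = 14; σ²_D = ((15−13)/6)² = 0.111
te_E = (8 + 4·14 + 20)/6 = 84/6 = 14; σ²_E = ((20−8)/6)² = 4.000
te_F = (9 + 4·10 + 11)/6 = 60/6 = 10; σ²_F = ((11−9)/6)² = 0.111
te_G = (1 + 4·3 + 5)/6 = 18/6 = 3; σ²_G = ((5−1)/6)² = 0.444
te_H = (1 + 4·5 + 15)/6 = 36/6 = 6; σ²_H = ((15−1)/6)² = 5.444
te_I = (8 + 4·10 + 24)/6 = 72/6 = 12; σ²_I = ((24−8)/6)² = 7.111
te_J = (3 + 4·6 + 15)/6 = 42/6 = 7; σ²_J = ((15−3)/6)² = 4.000

Forward pass:
ES_A = 0; EF_A = 4
ES_B = 0; EF_B = 8
ES_C = 0; EF_C = 14
ES_D = 0; EF_D = 14
ES_E = max(EF_A=4, EF_D=14) = 14; EF_E = 14+14 = 28
ES_F = 4; EF_F = 4+10 = 14
ES_G = 14; EF_G = 14+3 = 17
ES_H = max(EF_A=4, EF_D=14) = 14; EF_H = 14+6 = 20
ES_I = max(EF_C=14, EF_D=14) = 14; EF_I = 14+12 = 26
ES_J = max(EF_B=8, EF_E=28, EF_F=14, EF_G=17, EF_H=20, EF_I=26) = 28; EF_J = 28+7 = 35
Expected project duration μ = 35 weeks. Critical path: D → E → J.

Variance along critical path = 0.111 + 4.000 + 4.000 = 8.111
σ = √8.111 = 2.848 weeks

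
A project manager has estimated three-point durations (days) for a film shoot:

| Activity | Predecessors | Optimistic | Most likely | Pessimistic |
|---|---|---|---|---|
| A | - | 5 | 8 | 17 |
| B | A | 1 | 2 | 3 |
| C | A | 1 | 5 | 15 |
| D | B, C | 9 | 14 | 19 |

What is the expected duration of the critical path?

29 days

te_A = (5 + 4·8 + 17)/6 = 54/6 = 9
te_B = (1 + 4·2 + 3)/6 = 12/6 = 2
te_C = (1 + 4·5 + 15)/6 = 36/6 = 6
te_D = (9 + 4·14 + 19)/6 = 84/6 = 14

Forward pass:
ES_A = 0; EF_A = 9
ES_B = 9; EF_B = 9+2 = 11
ES_C = 9; EF_C = 9+6 = 15
ES_D = max(EF_B=11, EF_C=15) = 15; EF_D = 15+14 = 29
Expected project duration μ = 29 days. Critical path: A → C → D.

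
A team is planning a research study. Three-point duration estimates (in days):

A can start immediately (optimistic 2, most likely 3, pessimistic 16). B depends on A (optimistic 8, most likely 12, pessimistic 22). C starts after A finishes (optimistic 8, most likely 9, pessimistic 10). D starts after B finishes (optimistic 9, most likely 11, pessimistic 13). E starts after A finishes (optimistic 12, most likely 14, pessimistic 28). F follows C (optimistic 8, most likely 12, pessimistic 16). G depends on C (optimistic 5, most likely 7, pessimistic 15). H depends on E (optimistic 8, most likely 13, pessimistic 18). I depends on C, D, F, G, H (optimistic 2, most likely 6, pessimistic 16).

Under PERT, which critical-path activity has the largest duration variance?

te_A = (2 + 4·3 + 16)/6 = 30/6 = 5; σ²_A = ((16−2)/6)² = 5.444
te_B = (8 + 4·12 + 22)/6 = 78/6 = 13; σ²_B = ((22−8)/6)² = 5.444
te_C = (8 + 4·9 + 10)/6 = 54/6 = 9; σ²_C = ((10−8)/6)² = 0.111
te_D = (9 + 4·11 + 13)/6 = 66/6 = 11; σ²_D = ((13−9)/6)² = 0.444
te_E = (12 + 4·14 + 28)/6 = 96/6 = 16; σ²_E = ((28−12)/6)² = 7.111
te_F = (8 + 4·12 + 16)/6 = 72/6 = 12; σ²_F = ((16−8)/6)² = 1.778
te_G = (5 + 4·7 + 15)/6 = 48/6 = 8; σ²_G = ((15−5)/6)² = 2.778
te_H = (8 + 4·13 + 18)/6 = 78/6 = 13; σ²_H = ((18−8)/6)² = 2.778
te_I = (2 + 4·6 + 16)/6 = 42/6 = 7; σ²_I = ((16−2)/6)² = 5.444

Forward pass:
ES_A = 0; EF_A = 5
ES_B = 5; EF_B = 5+13 = 18
ES_C = 5; EF_C = 5+9 = 14
ES_D = 18; EF_D = 18+11 = 29
ES_E = 5; EF_E = 5+16 = 21
ES_F = 14; EF_F = 14+12 = 26
ES_G = 14; EF_G = 14+8 = 22
ES_H = 21; EF_H = 21+13 = 34
ES_I = max(EF_C=14, EF_D=29, EF_F=26, EF_G=22, EF_H=34) = 34; EF_I = 34+7 = 41
Expected project duration μ = 41 days. Critical path: A → E → H → I.

Variances on critical path: σ²_A=5.444, σ²_E=7.111, σ²_H=2.778, σ²_I=5.444.
Largest is σ²_E = 7.111.

E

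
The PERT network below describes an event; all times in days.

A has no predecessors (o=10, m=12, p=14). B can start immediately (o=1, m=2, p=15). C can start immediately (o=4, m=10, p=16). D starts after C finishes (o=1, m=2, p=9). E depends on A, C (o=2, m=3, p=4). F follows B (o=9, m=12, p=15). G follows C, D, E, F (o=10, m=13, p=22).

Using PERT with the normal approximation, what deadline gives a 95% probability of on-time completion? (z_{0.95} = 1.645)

35.3 days

te_A = (10 + 4·12 + 14)/6 = 72/6 = 12; σ²_A = ((14−10)/6)² = 0.444
te_B = (1 + 4·2 + 15)/6 = 24/6 = 4; σ²_B = ((15−1)/6)² = 5.444
te_C = (4 + 4·10 + 16)/6 = 60/6 = 10; σ²_C = ((16−4)/6)² = 4.000
te_D = (1 + 4·2 + 9)/6 = 18/6 = 3; σ²_D = ((9−1)/6)² = 1.778
te_E = (2 + 4·3 + 4)/6 = 18/6 = 3; σ²_E = ((4−2)/6)² = 0.111
te_F = (9 + 4·12 + 15)/6 = 72/6 = 12; σ²_F = ((15−9)/6)² = 1.000
te_G = (10 + 4·13 + 22)/6 = 84/6 = 14; σ²_G = ((22−10)/6)² = 4.000

Forward pass:
ES_A = 0; EF_A = 12
ES_B = 0; EF_B = 4
ES_C = 0; EF_C = 10
ES_D = 10; EF_D = 10+3 = 13
ES_E = max(EF_A=12, EF_C=10) = 12; EF_E = 12+3 = 15
ES_F = 4; EF_F = 4+12 = 16
ES_G = max(EF_C=10, EF_D=13, EF_E=15, EF_F=16) = 16; EF_G = 16+14 = 30
Expected project duration μ = 30 days. Critical path: B → F → G.

Variance along critical path = 5.444 + 1.000 + 4.000 = 10.444; σ = 3.232 days.
D = μ + z·σ = 30 + 1.645·3.232 = 35.3 days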